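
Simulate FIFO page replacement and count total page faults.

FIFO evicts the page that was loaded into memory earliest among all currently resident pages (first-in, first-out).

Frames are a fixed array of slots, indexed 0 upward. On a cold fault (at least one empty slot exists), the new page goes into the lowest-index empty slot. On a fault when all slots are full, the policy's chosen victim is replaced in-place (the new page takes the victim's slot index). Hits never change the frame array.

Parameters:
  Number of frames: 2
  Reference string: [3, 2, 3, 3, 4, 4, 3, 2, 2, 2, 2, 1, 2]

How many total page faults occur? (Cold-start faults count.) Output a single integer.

Step 0: ref 3 → FAULT, frames=[3,-]
Step 1: ref 2 → FAULT, frames=[3,2]
Step 2: ref 3 → HIT, frames=[3,2]
Step 3: ref 3 → HIT, frames=[3,2]
Step 4: ref 4 → FAULT (evict 3), frames=[4,2]
Step 5: ref 4 → HIT, frames=[4,2]
Step 6: ref 3 → FAULT (evict 2), frames=[4,3]
Step 7: ref 2 → FAULT (evict 4), frames=[2,3]
Step 8: ref 2 → HIT, frames=[2,3]
Step 9: ref 2 → HIT, frames=[2,3]
Step 10: ref 2 → HIT, frames=[2,3]
Step 11: ref 1 → FAULT (evict 3), frames=[2,1]
Step 12: ref 2 → HIT, frames=[2,1]
Total faults: 6

Answer: 6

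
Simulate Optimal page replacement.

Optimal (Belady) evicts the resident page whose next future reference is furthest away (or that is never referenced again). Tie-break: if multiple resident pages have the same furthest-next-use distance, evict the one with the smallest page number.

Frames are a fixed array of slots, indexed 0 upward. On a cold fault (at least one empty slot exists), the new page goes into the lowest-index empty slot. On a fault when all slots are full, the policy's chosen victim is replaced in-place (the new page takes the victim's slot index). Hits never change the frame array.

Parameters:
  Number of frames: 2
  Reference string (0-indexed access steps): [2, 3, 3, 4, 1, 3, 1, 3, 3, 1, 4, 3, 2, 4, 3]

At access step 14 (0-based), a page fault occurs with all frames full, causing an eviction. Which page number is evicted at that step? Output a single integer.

Answer: 2

Derivation:
Step 0: ref 2 -> FAULT, frames=[2,-]
Step 1: ref 3 -> FAULT, frames=[2,3]
Step 2: ref 3 -> HIT, frames=[2,3]
Step 3: ref 4 -> FAULT, evict 2, frames=[4,3]
Step 4: ref 1 -> FAULT, evict 4, frames=[1,3]
Step 5: ref 3 -> HIT, frames=[1,3]
Step 6: ref 1 -> HIT, frames=[1,3]
Step 7: ref 3 -> HIT, frames=[1,3]
Step 8: ref 3 -> HIT, frames=[1,3]
Step 9: ref 1 -> HIT, frames=[1,3]
Step 10: ref 4 -> FAULT, evict 1, frames=[4,3]
Step 11: ref 3 -> HIT, frames=[4,3]
Step 12: ref 2 -> FAULT, evict 3, frames=[4,2]
Step 13: ref 4 -> HIT, frames=[4,2]
Step 14: ref 3 -> FAULT, evict 2, frames=[4,3]
At step 14: evicted page 2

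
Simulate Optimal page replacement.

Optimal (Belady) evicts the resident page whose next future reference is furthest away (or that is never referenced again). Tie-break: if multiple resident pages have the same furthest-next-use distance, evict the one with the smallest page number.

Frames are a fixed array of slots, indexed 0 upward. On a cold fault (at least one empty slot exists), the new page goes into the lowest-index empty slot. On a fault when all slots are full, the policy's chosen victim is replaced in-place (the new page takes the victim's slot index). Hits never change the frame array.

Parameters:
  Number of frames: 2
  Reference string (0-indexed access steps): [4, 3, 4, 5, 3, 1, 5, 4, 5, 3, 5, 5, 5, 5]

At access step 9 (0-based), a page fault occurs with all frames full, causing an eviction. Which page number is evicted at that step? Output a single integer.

Step 0: ref 4 -> FAULT, frames=[4,-]
Step 1: ref 3 -> FAULT, frames=[4,3]
Step 2: ref 4 -> HIT, frames=[4,3]
Step 3: ref 5 -> FAULT, evict 4, frames=[5,3]
Step 4: ref 3 -> HIT, frames=[5,3]
Step 5: ref 1 -> FAULT, evict 3, frames=[5,1]
Step 6: ref 5 -> HIT, frames=[5,1]
Step 7: ref 4 -> FAULT, evict 1, frames=[5,4]
Step 8: ref 5 -> HIT, frames=[5,4]
Step 9: ref 3 -> FAULT, evict 4, frames=[5,3]
At step 9: evicted page 4

Answer: 4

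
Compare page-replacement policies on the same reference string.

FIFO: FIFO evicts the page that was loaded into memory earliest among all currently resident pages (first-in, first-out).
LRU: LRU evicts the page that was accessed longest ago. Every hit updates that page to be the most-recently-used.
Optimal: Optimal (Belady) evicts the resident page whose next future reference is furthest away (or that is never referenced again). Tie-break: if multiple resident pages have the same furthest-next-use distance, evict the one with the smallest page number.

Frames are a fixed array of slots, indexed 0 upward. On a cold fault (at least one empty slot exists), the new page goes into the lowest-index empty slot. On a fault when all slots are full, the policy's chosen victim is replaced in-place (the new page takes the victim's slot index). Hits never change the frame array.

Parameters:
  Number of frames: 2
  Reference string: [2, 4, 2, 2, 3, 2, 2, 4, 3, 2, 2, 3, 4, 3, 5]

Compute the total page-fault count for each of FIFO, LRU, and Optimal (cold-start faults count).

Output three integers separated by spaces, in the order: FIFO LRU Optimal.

--- FIFO ---
  step 0: ref 2 -> FAULT, frames=[2,-] (faults so far: 1)
  step 1: ref 4 -> FAULT, frames=[2,4] (faults so far: 2)
  step 2: ref 2 -> HIT, frames=[2,4] (faults so far: 2)
  step 3: ref 2 -> HIT, frames=[2,4] (faults so far: 2)
  step 4: ref 3 -> FAULT, evict 2, frames=[3,4] (faults so far: 3)
  step 5: ref 2 -> FAULT, evict 4, frames=[3,2] (faults so far: 4)
  step 6: ref 2 -> HIT, frames=[3,2] (faults so far: 4)
  step 7: ref 4 -> FAULT, evict 3, frames=[4,2] (faults so far: 5)
  step 8: ref 3 -> FAULT, evict 2, frames=[4,3] (faults so far: 6)
  step 9: ref 2 -> FAULT, evict 4, frames=[2,3] (faults so far: 7)
  step 10: ref 2 -> HIT, frames=[2,3] (faults so far: 7)
  step 11: ref 3 -> HIT, frames=[2,3] (faults so far: 7)
  step 12: ref 4 -> FAULT, evict 3, frames=[2,4] (faults so far: 8)
  step 13: ref 3 -> FAULT, evict 2, frames=[3,4] (faults so far: 9)
  step 14: ref 5 -> FAULT, evict 4, frames=[3,5] (faults so far: 10)
  FIFO total faults: 10
--- LRU ---
  step 0: ref 2 -> FAULT, frames=[2,-] (faults so far: 1)
  step 1: ref 4 -> FAULT, frames=[2,4] (faults so far: 2)
  step 2: ref 2 -> HIT, frames=[2,4] (faults so far: 2)
  step 3: ref 2 -> HIT, frames=[2,4] (faults so far: 2)
  step 4: ref 3 -> FAULT, evict 4, frames=[2,3] (faults so far: 3)
  step 5: ref 2 -> HIT, frames=[2,3] (faults so far: 3)
  step 6: ref 2 -> HIT, frames=[2,3] (faults so far: 3)
  step 7: ref 4 -> FAULT, evict 3, frames=[2,4] (faults so far: 4)
  step 8: ref 3 -> FAULT, evict 2, frames=[3,4] (faults so far: 5)
  step 9: ref 2 -> FAULT, evict 4, frames=[3,2] (faults so far: 6)
  step 10: ref 2 -> HIT, frames=[3,2] (faults so far: 6)
  step 11: ref 3 -> HIT, frames=[3,2] (faults so far: 6)
  step 12: ref 4 -> FAULT, evict 2, frames=[3,4] (faults so far: 7)
  step 13: ref 3 -> HIT, frames=[3,4] (faults so far: 7)
  step 14: ref 5 -> FAULT, evict 4, frames=[3,5] (faults so far: 8)
  LRU total faults: 8
--- Optimal ---
  step 0: ref 2 -> FAULT, frames=[2,-] (faults so far: 1)
  step 1: ref 4 -> FAULT, frames=[2,4] (faults so far: 2)
  step 2: ref 2 -> HIT, frames=[2,4] (faults so far: 2)
  step 3: ref 2 -> HIT, frames=[2,4] (faults so far: 2)
  step 4: ref 3 -> FAULT, evict 4, frames=[2,3] (faults so far: 3)
  step 5: ref 2 -> HIT, frames=[2,3] (faults so far: 3)
  step 6: ref 2 -> HIT, frames=[2,3] (faults so far: 3)
  step 7: ref 4 -> FAULT, evict 2, frames=[4,3] (faults so far: 4)
  step 8: ref 3 -> HIT, frames=[4,3] (faults so far: 4)
  step 9: ref 2 -> FAULT, evict 4, frames=[2,3] (faults so far: 5)
  step 10: ref 2 -> HIT, frames=[2,3] (faults so far: 5)
  step 11: ref 3 -> HIT, frames=[2,3] (faults so far: 5)
  step 12: ref 4 -> FAULT, evict 2, frames=[4,3] (faults so far: 6)
  step 13: ref 3 -> HIT, frames=[4,3] (faults so far: 6)
  step 14: ref 5 -> FAULT, evict 3, frames=[4,5] (faults so far: 7)
  Optimal total faults: 7

Answer: 10 8 7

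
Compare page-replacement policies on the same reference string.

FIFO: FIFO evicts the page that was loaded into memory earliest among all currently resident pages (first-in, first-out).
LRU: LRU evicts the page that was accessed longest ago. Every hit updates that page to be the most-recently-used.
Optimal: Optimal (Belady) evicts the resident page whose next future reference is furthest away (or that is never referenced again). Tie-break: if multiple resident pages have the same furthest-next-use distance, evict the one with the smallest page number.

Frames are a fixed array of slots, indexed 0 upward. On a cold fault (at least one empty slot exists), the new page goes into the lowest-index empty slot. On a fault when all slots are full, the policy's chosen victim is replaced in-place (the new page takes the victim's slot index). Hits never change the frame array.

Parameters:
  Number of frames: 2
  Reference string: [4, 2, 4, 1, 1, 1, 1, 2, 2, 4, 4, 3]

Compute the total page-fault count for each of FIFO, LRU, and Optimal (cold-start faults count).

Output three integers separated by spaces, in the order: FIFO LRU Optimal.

--- FIFO ---
  step 0: ref 4 -> FAULT, frames=[4,-] (faults so far: 1)
  step 1: ref 2 -> FAULT, frames=[4,2] (faults so far: 2)
  step 2: ref 4 -> HIT, frames=[4,2] (faults so far: 2)
  step 3: ref 1 -> FAULT, evict 4, frames=[1,2] (faults so far: 3)
  step 4: ref 1 -> HIT, frames=[1,2] (faults so far: 3)
  step 5: ref 1 -> HIT, frames=[1,2] (faults so far: 3)
  step 6: ref 1 -> HIT, frames=[1,2] (faults so far: 3)
  step 7: ref 2 -> HIT, frames=[1,2] (faults so far: 3)
  step 8: ref 2 -> HIT, frames=[1,2] (faults so far: 3)
  step 9: ref 4 -> FAULT, evict 2, frames=[1,4] (faults so far: 4)
  step 10: ref 4 -> HIT, frames=[1,4] (faults so far: 4)
  step 11: ref 3 -> FAULT, evict 1, frames=[3,4] (faults so far: 5)
  FIFO total faults: 5
--- LRU ---
  step 0: ref 4 -> FAULT, frames=[4,-] (faults so far: 1)
  step 1: ref 2 -> FAULT, frames=[4,2] (faults so far: 2)
  step 2: ref 4 -> HIT, frames=[4,2] (faults so far: 2)
  step 3: ref 1 -> FAULT, evict 2, frames=[4,1] (faults so far: 3)
  step 4: ref 1 -> HIT, frames=[4,1] (faults so far: 3)
  step 5: ref 1 -> HIT, frames=[4,1] (faults so far: 3)
  step 6: ref 1 -> HIT, frames=[4,1] (faults so far: 3)
  step 7: ref 2 -> FAULT, evict 4, frames=[2,1] (faults so far: 4)
  step 8: ref 2 -> HIT, frames=[2,1] (faults so far: 4)
  step 9: ref 4 -> FAULT, evict 1, frames=[2,4] (faults so far: 5)
  step 10: ref 4 -> HIT, frames=[2,4] (faults so far: 5)
  step 11: ref 3 -> FAULT, evict 2, frames=[3,4] (faults so far: 6)
  LRU total faults: 6
--- Optimal ---
  step 0: ref 4 -> FAULT, frames=[4,-] (faults so far: 1)
  step 1: ref 2 -> FAULT, frames=[4,2] (faults so far: 2)
  step 2: ref 4 -> HIT, frames=[4,2] (faults so far: 2)
  step 3: ref 1 -> FAULT, evict 4, frames=[1,2] (faults so far: 3)
  step 4: ref 1 -> HIT, frames=[1,2] (faults so far: 3)
  step 5: ref 1 -> HIT, frames=[1,2] (faults so far: 3)
  step 6: ref 1 -> HIT, frames=[1,2] (faults so far: 3)
  step 7: ref 2 -> HIT, frames=[1,2] (faults so far: 3)
  step 8: ref 2 -> HIT, frames=[1,2] (faults so far: 3)
  step 9: ref 4 -> FAULT, evict 1, frames=[4,2] (faults so far: 4)
  step 10: ref 4 -> HIT, frames=[4,2] (faults so far: 4)
  step 11: ref 3 -> FAULT, evict 2, frames=[4,3] (faults so far: 5)
  Optimal total faults: 5

Answer: 5 6 5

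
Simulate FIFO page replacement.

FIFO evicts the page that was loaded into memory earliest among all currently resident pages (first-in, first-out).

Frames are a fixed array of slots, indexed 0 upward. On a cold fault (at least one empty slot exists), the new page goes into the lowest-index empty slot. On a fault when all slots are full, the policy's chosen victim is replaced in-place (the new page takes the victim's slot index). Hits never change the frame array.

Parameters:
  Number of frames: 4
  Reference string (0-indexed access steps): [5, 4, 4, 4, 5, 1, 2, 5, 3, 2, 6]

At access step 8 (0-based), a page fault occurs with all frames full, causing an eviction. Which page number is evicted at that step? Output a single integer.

Answer: 5

Derivation:
Step 0: ref 5 -> FAULT, frames=[5,-,-,-]
Step 1: ref 4 -> FAULT, frames=[5,4,-,-]
Step 2: ref 4 -> HIT, frames=[5,4,-,-]
Step 3: ref 4 -> HIT, frames=[5,4,-,-]
Step 4: ref 5 -> HIT, frames=[5,4,-,-]
Step 5: ref 1 -> FAULT, frames=[5,4,1,-]
Step 6: ref 2 -> FAULT, frames=[5,4,1,2]
Step 7: ref 5 -> HIT, frames=[5,4,1,2]
Step 8: ref 3 -> FAULT, evict 5, frames=[3,4,1,2]
At step 8: evicted page 5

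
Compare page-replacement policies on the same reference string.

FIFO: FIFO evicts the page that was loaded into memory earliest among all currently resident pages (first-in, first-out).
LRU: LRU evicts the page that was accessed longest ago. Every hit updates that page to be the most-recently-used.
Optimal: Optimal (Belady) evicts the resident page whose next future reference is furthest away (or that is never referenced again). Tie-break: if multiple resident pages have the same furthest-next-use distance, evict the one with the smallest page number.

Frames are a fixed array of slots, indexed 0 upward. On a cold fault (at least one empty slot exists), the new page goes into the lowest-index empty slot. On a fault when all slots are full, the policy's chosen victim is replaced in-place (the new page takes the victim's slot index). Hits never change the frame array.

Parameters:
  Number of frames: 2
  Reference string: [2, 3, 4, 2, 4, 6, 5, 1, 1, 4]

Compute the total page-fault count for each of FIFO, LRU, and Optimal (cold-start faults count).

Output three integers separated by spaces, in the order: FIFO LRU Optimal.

Answer: 8 8 6

Derivation:
--- FIFO ---
  step 0: ref 2 -> FAULT, frames=[2,-] (faults so far: 1)
  step 1: ref 3 -> FAULT, frames=[2,3] (faults so far: 2)
  step 2: ref 4 -> FAULT, evict 2, frames=[4,3] (faults so far: 3)
  step 3: ref 2 -> FAULT, evict 3, frames=[4,2] (faults so far: 4)
  step 4: ref 4 -> HIT, frames=[4,2] (faults so far: 4)
  step 5: ref 6 -> FAULT, evict 4, frames=[6,2] (faults so far: 5)
  step 6: ref 5 -> FAULT, evict 2, frames=[6,5] (faults so far: 6)
  step 7: ref 1 -> FAULT, evict 6, frames=[1,5] (faults so far: 7)
  step 8: ref 1 -> HIT, frames=[1,5] (faults so far: 7)
  step 9: ref 4 -> FAULT, evict 5, frames=[1,4] (faults so far: 8)
  FIFO total faults: 8
--- LRU ---
  step 0: ref 2 -> FAULT, frames=[2,-] (faults so far: 1)
  step 1: ref 3 -> FAULT, frames=[2,3] (faults so far: 2)
  step 2: ref 4 -> FAULT, evict 2, frames=[4,3] (faults so far: 3)
  step 3: ref 2 -> FAULT, evict 3, frames=[4,2] (faults so far: 4)
  step 4: ref 4 -> HIT, frames=[4,2] (faults so far: 4)
  step 5: ref 6 -> FAULT, evict 2, frames=[4,6] (faults so far: 5)
  step 6: ref 5 -> FAULT, evict 4, frames=[5,6] (faults so far: 6)
  step 7: ref 1 -> FAULT, evict 6, frames=[5,1] (faults so far: 7)
  step 8: ref 1 -> HIT, frames=[5,1] (faults so far: 7)
  step 9: ref 4 -> FAULT, evict 5, frames=[4,1] (faults so far: 8)
  LRU total faults: 8
--- Optimal ---
  step 0: ref 2 -> FAULT, frames=[2,-] (faults so far: 1)
  step 1: ref 3 -> FAULT, frames=[2,3] (faults so far: 2)
  step 2: ref 4 -> FAULT, evict 3, frames=[2,4] (faults so far: 3)
  step 3: ref 2 -> HIT, frames=[2,4] (faults so far: 3)
  step 4: ref 4 -> HIT, frames=[2,4] (faults so far: 3)
  step 5: ref 6 -> FAULT, evict 2, frames=[6,4] (faults so far: 4)
  step 6: ref 5 -> FAULT, evict 6, frames=[5,4] (faults so far: 5)
  step 7: ref 1 -> FAULT, evict 5, frames=[1,4] (faults so far: 6)
  step 8: ref 1 -> HIT, frames=[1,4] (faults so far: 6)
  step 9: ref 4 -> HIT, frames=[1,4] (faults so far: 6)
  Optimal total faults: 6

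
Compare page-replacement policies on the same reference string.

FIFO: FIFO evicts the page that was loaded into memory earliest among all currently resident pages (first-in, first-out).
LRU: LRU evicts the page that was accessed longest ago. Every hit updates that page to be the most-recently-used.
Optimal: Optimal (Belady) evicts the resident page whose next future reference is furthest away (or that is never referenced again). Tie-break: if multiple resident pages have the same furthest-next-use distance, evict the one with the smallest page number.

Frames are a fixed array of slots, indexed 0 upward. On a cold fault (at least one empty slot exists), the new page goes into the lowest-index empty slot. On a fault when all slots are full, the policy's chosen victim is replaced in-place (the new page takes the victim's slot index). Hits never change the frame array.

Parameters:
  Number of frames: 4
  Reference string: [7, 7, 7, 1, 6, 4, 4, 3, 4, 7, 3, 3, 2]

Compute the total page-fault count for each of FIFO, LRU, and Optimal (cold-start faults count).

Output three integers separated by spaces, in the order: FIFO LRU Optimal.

Answer: 7 7 6

Derivation:
--- FIFO ---
  step 0: ref 7 -> FAULT, frames=[7,-,-,-] (faults so far: 1)
  step 1: ref 7 -> HIT, frames=[7,-,-,-] (faults so far: 1)
  step 2: ref 7 -> HIT, frames=[7,-,-,-] (faults so far: 1)
  step 3: ref 1 -> FAULT, frames=[7,1,-,-] (faults so far: 2)
  step 4: ref 6 -> FAULT, frames=[7,1,6,-] (faults so far: 3)
  step 5: ref 4 -> FAULT, frames=[7,1,6,4] (faults so far: 4)
  step 6: ref 4 -> HIT, frames=[7,1,6,4] (faults so far: 4)
  step 7: ref 3 -> FAULT, evict 7, frames=[3,1,6,4] (faults so far: 5)
  step 8: ref 4 -> HIT, frames=[3,1,6,4] (faults so far: 5)
  step 9: ref 7 -> FAULT, evict 1, frames=[3,7,6,4] (faults so far: 6)
  step 10: ref 3 -> HIT, frames=[3,7,6,4] (faults so far: 6)
  step 11: ref 3 -> HIT, frames=[3,7,6,4] (faults so far: 6)
  step 12: ref 2 -> FAULT, evict 6, frames=[3,7,2,4] (faults so far: 7)
  FIFO total faults: 7
--- LRU ---
  step 0: ref 7 -> FAULT, frames=[7,-,-,-] (faults so far: 1)
  step 1: ref 7 -> HIT, frames=[7,-,-,-] (faults so far: 1)
  step 2: ref 7 -> HIT, frames=[7,-,-,-] (faults so far: 1)
  step 3: ref 1 -> FAULT, frames=[7,1,-,-] (faults so far: 2)
  step 4: ref 6 -> FAULT, frames=[7,1,6,-] (faults so far: 3)
  step 5: ref 4 -> FAULT, frames=[7,1,6,4] (faults so far: 4)
  step 6: ref 4 -> HIT, frames=[7,1,6,4] (faults so far: 4)
  step 7: ref 3 -> FAULT, evict 7, frames=[3,1,6,4] (faults so far: 5)
  step 8: ref 4 -> HIT, frames=[3,1,6,4] (faults so far: 5)
  step 9: ref 7 -> FAULT, evict 1, frames=[3,7,6,4] (faults so far: 6)
  step 10: ref 3 -> HIT, frames=[3,7,6,4] (faults so far: 6)
  step 11: ref 3 -> HIT, frames=[3,7,6,4] (faults so far: 6)
  step 12: ref 2 -> FAULT, evict 6, frames=[3,7,2,4] (faults so far: 7)
  LRU total faults: 7
--- Optimal ---
  step 0: ref 7 -> FAULT, frames=[7,-,-,-] (faults so far: 1)
  step 1: ref 7 -> HIT, frames=[7,-,-,-] (faults so far: 1)
  step 2: ref 7 -> HIT, frames=[7,-,-,-] (faults so far: 1)
  step 3: ref 1 -> FAULT, frames=[7,1,-,-] (faults so far: 2)
  step 4: ref 6 -> FAULT, frames=[7,1,6,-] (faults so far: 3)
  step 5: ref 4 -> FAULT, frames=[7,1,6,4] (faults so far: 4)
  step 6: ref 4 -> HIT, frames=[7,1,6,4] (faults so far: 4)
  step 7: ref 3 -> FAULT, evict 1, frames=[7,3,6,4] (faults so far: 5)
  step 8: ref 4 -> HIT, frames=[7,3,6,4] (faults so far: 5)
  step 9: ref 7 -> HIT, frames=[7,3,6,4] (faults so far: 5)
  step 10: ref 3 -> HIT, frames=[7,3,6,4] (faults so far: 5)
  step 11: ref 3 -> HIT, frames=[7,3,6,4] (faults so far: 5)
  step 12: ref 2 -> FAULT, evict 3, frames=[7,2,6,4] (faults so far: 6)
  Optimal total faults: 6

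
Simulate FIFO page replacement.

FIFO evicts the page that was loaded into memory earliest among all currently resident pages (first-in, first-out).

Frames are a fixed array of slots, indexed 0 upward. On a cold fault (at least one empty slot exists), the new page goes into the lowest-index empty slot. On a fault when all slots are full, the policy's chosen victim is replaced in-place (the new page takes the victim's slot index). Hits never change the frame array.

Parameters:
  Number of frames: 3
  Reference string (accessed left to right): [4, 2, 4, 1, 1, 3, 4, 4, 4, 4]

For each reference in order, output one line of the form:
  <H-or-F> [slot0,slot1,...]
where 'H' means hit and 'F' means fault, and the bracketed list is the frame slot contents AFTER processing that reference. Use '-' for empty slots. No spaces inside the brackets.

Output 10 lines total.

F [4,-,-]
F [4,2,-]
H [4,2,-]
F [4,2,1]
H [4,2,1]
F [3,2,1]
F [3,4,1]
H [3,4,1]
H [3,4,1]
H [3,4,1]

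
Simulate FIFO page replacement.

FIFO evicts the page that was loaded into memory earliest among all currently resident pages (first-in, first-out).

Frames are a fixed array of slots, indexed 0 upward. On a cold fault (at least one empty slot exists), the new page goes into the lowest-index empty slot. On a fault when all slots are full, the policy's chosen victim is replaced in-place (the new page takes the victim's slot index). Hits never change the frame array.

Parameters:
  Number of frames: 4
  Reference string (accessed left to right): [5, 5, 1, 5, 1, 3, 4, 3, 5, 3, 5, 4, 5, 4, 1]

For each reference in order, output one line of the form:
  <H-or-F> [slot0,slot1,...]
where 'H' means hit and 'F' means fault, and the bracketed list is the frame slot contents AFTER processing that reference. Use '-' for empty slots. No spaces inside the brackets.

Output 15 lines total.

F [5,-,-,-]
H [5,-,-,-]
F [5,1,-,-]
H [5,1,-,-]
H [5,1,-,-]
F [5,1,3,-]
F [5,1,3,4]
H [5,1,3,4]
H [5,1,3,4]
H [5,1,3,4]
H [5,1,3,4]
H [5,1,3,4]
H [5,1,3,4]
H [5,1,3,4]
H [5,1,3,4]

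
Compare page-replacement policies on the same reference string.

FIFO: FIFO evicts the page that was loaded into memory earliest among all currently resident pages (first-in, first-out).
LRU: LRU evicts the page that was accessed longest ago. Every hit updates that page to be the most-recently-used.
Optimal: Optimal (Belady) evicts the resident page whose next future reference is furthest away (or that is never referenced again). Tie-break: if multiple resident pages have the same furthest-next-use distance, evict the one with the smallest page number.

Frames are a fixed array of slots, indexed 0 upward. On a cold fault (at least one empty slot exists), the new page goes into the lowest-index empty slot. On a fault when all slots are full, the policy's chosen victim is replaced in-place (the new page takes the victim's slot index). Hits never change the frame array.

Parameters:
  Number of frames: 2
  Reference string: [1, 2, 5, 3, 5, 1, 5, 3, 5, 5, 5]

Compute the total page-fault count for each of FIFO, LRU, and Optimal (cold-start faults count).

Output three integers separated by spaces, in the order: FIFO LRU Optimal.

--- FIFO ---
  step 0: ref 1 -> FAULT, frames=[1,-] (faults so far: 1)
  step 1: ref 2 -> FAULT, frames=[1,2] (faults so far: 2)
  step 2: ref 5 -> FAULT, evict 1, frames=[5,2] (faults so far: 3)
  step 3: ref 3 -> FAULT, evict 2, frames=[5,3] (faults so far: 4)
  step 4: ref 5 -> HIT, frames=[5,3] (faults so far: 4)
  step 5: ref 1 -> FAULT, evict 5, frames=[1,3] (faults so far: 5)
  step 6: ref 5 -> FAULT, evict 3, frames=[1,5] (faults so far: 6)
  step 7: ref 3 -> FAULT, evict 1, frames=[3,5] (faults so far: 7)
  step 8: ref 5 -> HIT, frames=[3,5] (faults so far: 7)
  step 9: ref 5 -> HIT, frames=[3,5] (faults so far: 7)
  step 10: ref 5 -> HIT, frames=[3,5] (faults so far: 7)
  FIFO total faults: 7
--- LRU ---
  step 0: ref 1 -> FAULT, frames=[1,-] (faults so far: 1)
  step 1: ref 2 -> FAULT, frames=[1,2] (faults so far: 2)
  step 2: ref 5 -> FAULT, evict 1, frames=[5,2] (faults so far: 3)
  step 3: ref 3 -> FAULT, evict 2, frames=[5,3] (faults so far: 4)
  step 4: ref 5 -> HIT, frames=[5,3] (faults so far: 4)
  step 5: ref 1 -> FAULT, evict 3, frames=[5,1] (faults so far: 5)
  step 6: ref 5 -> HIT, frames=[5,1] (faults so far: 5)
  step 7: ref 3 -> FAULT, evict 1, frames=[5,3] (faults so far: 6)
  step 8: ref 5 -> HIT, frames=[5,3] (faults so far: 6)
  step 9: ref 5 -> HIT, frames=[5,3] (faults so far: 6)
  step 10: ref 5 -> HIT, frames=[5,3] (faults so far: 6)
  LRU total faults: 6
--- Optimal ---
  step 0: ref 1 -> FAULT, frames=[1,-] (faults so far: 1)
  step 1: ref 2 -> FAULT, frames=[1,2] (faults so far: 2)
  step 2: ref 5 -> FAULT, evict 2, frames=[1,5] (faults so far: 3)
  step 3: ref 3 -> FAULT, evict 1, frames=[3,5] (faults so far: 4)
  step 4: ref 5 -> HIT, frames=[3,5] (faults so far: 4)
  step 5: ref 1 -> FAULT, evict 3, frames=[1,5] (faults so far: 5)
  step 6: ref 5 -> HIT, frames=[1,5] (faults so far: 5)
  step 7: ref 3 -> FAULT, evict 1, frames=[3,5] (faults so far: 6)
  step 8: ref 5 -> HIT, frames=[3,5] (faults so far: 6)
  step 9: ref 5 -> HIT, frames=[3,5] (faults so far: 6)
  step 10: ref 5 -> HIT, frames=[3,5] (faults so far: 6)
  Optimal total faults: 6

Answer: 7 6 6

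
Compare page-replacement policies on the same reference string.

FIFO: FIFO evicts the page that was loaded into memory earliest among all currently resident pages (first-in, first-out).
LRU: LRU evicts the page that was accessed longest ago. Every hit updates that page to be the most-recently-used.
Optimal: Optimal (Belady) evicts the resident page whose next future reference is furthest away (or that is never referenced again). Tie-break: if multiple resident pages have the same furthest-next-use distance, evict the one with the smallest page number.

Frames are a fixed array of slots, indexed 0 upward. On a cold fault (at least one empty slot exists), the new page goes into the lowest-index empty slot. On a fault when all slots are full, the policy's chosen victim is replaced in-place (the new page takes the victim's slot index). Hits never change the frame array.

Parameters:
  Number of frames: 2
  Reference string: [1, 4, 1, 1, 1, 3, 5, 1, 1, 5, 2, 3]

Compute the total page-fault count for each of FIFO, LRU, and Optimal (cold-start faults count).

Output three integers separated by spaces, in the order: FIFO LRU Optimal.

--- FIFO ---
  step 0: ref 1 -> FAULT, frames=[1,-] (faults so far: 1)
  step 1: ref 4 -> FAULT, frames=[1,4] (faults so far: 2)
  step 2: ref 1 -> HIT, frames=[1,4] (faults so far: 2)
  step 3: ref 1 -> HIT, frames=[1,4] (faults so far: 2)
  step 4: ref 1 -> HIT, frames=[1,4] (faults so far: 2)
  step 5: ref 3 -> FAULT, evict 1, frames=[3,4] (faults so far: 3)
  step 6: ref 5 -> FAULT, evict 4, frames=[3,5] (faults so far: 4)
  step 7: ref 1 -> FAULT, evict 3, frames=[1,5] (faults so far: 5)
  step 8: ref 1 -> HIT, frames=[1,5] (faults so far: 5)
  step 9: ref 5 -> HIT, frames=[1,5] (faults so far: 5)
  step 10: ref 2 -> FAULT, evict 5, frames=[1,2] (faults so far: 6)
  step 11: ref 3 -> FAULT, evict 1, frames=[3,2] (faults so far: 7)
  FIFO total faults: 7
--- LRU ---
  step 0: ref 1 -> FAULT, frames=[1,-] (faults so far: 1)
  step 1: ref 4 -> FAULT, frames=[1,4] (faults so far: 2)
  step 2: ref 1 -> HIT, frames=[1,4] (faults so far: 2)
  step 3: ref 1 -> HIT, frames=[1,4] (faults so far: 2)
  step 4: ref 1 -> HIT, frames=[1,4] (faults so far: 2)
  step 5: ref 3 -> FAULT, evict 4, frames=[1,3] (faults so far: 3)
  step 6: ref 5 -> FAULT, evict 1, frames=[5,3] (faults so far: 4)
  step 7: ref 1 -> FAULT, evict 3, frames=[5,1] (faults so far: 5)
  step 8: ref 1 -> HIT, frames=[5,1] (faults so far: 5)
  step 9: ref 5 -> HIT, frames=[5,1] (faults so far: 5)
  step 10: ref 2 -> FAULT, evict 1, frames=[5,2] (faults so far: 6)
  step 11: ref 3 -> FAULT, evict 5, frames=[3,2] (faults so far: 7)
  LRU total faults: 7
--- Optimal ---
  step 0: ref 1 -> FAULT, frames=[1,-] (faults so far: 1)
  step 1: ref 4 -> FAULT, frames=[1,4] (faults so far: 2)
  step 2: ref 1 -> HIT, frames=[1,4] (faults so far: 2)
  step 3: ref 1 -> HIT, frames=[1,4] (faults so far: 2)
  step 4: ref 1 -> HIT, frames=[1,4] (faults so far: 2)
  step 5: ref 3 -> FAULT, evict 4, frames=[1,3] (faults so far: 3)
  step 6: ref 5 -> FAULT, evict 3, frames=[1,5] (faults so far: 4)
  step 7: ref 1 -> HIT, frames=[1,5] (faults so far: 4)
  step 8: ref 1 -> HIT, frames=[1,5] (faults so far: 4)
  step 9: ref 5 -> HIT, frames=[1,5] (faults so far: 4)
  step 10: ref 2 -> FAULT, evict 1, frames=[2,5] (faults so far: 5)
  step 11: ref 3 -> FAULT, evict 2, frames=[3,5] (faults so far: 6)
  Optimal total faults: 6

Answer: 7 7 6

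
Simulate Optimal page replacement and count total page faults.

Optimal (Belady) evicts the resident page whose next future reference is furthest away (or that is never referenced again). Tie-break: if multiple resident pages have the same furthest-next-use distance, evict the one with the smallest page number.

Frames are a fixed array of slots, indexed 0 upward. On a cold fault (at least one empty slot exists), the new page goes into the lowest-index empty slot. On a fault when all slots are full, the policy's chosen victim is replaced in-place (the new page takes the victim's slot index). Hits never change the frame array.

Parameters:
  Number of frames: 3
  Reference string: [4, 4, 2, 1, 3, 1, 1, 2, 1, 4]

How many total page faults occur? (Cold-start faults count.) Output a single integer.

Answer: 5

Derivation:
Step 0: ref 4 → FAULT, frames=[4,-,-]
Step 1: ref 4 → HIT, frames=[4,-,-]
Step 2: ref 2 → FAULT, frames=[4,2,-]
Step 3: ref 1 → FAULT, frames=[4,2,1]
Step 4: ref 3 → FAULT (evict 4), frames=[3,2,1]
Step 5: ref 1 → HIT, frames=[3,2,1]
Step 6: ref 1 → HIT, frames=[3,2,1]
Step 7: ref 2 → HIT, frames=[3,2,1]
Step 8: ref 1 → HIT, frames=[3,2,1]
Step 9: ref 4 → FAULT (evict 1), frames=[3,2,4]
Total faults: 5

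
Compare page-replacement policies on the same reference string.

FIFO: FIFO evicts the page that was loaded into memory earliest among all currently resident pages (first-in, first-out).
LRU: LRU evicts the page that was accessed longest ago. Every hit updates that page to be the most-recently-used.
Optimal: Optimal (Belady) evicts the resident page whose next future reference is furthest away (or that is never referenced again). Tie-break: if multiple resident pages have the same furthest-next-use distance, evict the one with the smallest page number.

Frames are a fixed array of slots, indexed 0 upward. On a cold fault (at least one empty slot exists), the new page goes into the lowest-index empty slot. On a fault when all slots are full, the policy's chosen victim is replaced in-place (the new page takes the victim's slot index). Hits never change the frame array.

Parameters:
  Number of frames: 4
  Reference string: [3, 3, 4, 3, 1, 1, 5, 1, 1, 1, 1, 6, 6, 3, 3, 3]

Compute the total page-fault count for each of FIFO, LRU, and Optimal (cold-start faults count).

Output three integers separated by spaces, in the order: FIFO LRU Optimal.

--- FIFO ---
  step 0: ref 3 -> FAULT, frames=[3,-,-,-] (faults so far: 1)
  step 1: ref 3 -> HIT, frames=[3,-,-,-] (faults so far: 1)
  step 2: ref 4 -> FAULT, frames=[3,4,-,-] (faults so far: 2)
  step 3: ref 3 -> HIT, frames=[3,4,-,-] (faults so far: 2)
  step 4: ref 1 -> FAULT, frames=[3,4,1,-] (faults so far: 3)
  step 5: ref 1 -> HIT, frames=[3,4,1,-] (faults so far: 3)
  step 6: ref 5 -> FAULT, frames=[3,4,1,5] (faults so far: 4)
  step 7: ref 1 -> HIT, frames=[3,4,1,5] (faults so far: 4)
  step 8: ref 1 -> HIT, frames=[3,4,1,5] (faults so far: 4)
  step 9: ref 1 -> HIT, frames=[3,4,1,5] (faults so far: 4)
  step 10: ref 1 -> HIT, frames=[3,4,1,5] (faults so far: 4)
  step 11: ref 6 -> FAULT, evict 3, frames=[6,4,1,5] (faults so far: 5)
  step 12: ref 6 -> HIT, frames=[6,4,1,5] (faults so far: 5)
  step 13: ref 3 -> FAULT, evict 4, frames=[6,3,1,5] (faults so far: 6)
  step 14: ref 3 -> HIT, frames=[6,3,1,5] (faults so far: 6)
  step 15: ref 3 -> HIT, frames=[6,3,1,5] (faults so far: 6)
  FIFO total faults: 6
--- LRU ---
  step 0: ref 3 -> FAULT, frames=[3,-,-,-] (faults so far: 1)
  step 1: ref 3 -> HIT, frames=[3,-,-,-] (faults so far: 1)
  step 2: ref 4 -> FAULT, frames=[3,4,-,-] (faults so far: 2)
  step 3: ref 3 -> HIT, frames=[3,4,-,-] (faults so far: 2)
  step 4: ref 1 -> FAULT, frames=[3,4,1,-] (faults so far: 3)
  step 5: ref 1 -> HIT, frames=[3,4,1,-] (faults so far: 3)
  step 6: ref 5 -> FAULT, frames=[3,4,1,5] (faults so far: 4)
  step 7: ref 1 -> HIT, frames=[3,4,1,5] (faults so far: 4)
  step 8: ref 1 -> HIT, frames=[3,4,1,5] (faults so far: 4)
  step 9: ref 1 -> HIT, frames=[3,4,1,5] (faults so far: 4)
  step 10: ref 1 -> HIT, frames=[3,4,1,5] (faults so far: 4)
  step 11: ref 6 -> FAULT, evict 4, frames=[3,6,1,5] (faults so far: 5)
  step 12: ref 6 -> HIT, frames=[3,6,1,5] (faults so far: 5)
  step 13: ref 3 -> HIT, frames=[3,6,1,5] (faults so far: 5)
  step 14: ref 3 -> HIT, frames=[3,6,1,5] (faults so far: 5)
  step 15: ref 3 -> HIT, frames=[3,6,1,5] (faults so far: 5)
  LRU total faults: 5
--- Optimal ---
  step 0: ref 3 -> FAULT, frames=[3,-,-,-] (faults so far: 1)
  step 1: ref 3 -> HIT, frames=[3,-,-,-] (faults so far: 1)
  step 2: ref 4 -> FAULT, frames=[3,4,-,-] (faults so far: 2)
  step 3: ref 3 -> HIT, frames=[3,4,-,-] (faults so far: 2)
  step 4: ref 1 -> FAULT, frames=[3,4,1,-] (faults so far: 3)
  step 5: ref 1 -> HIT, frames=[3,4,1,-] (faults so far: 3)
  step 6: ref 5 -> FAULT, frames=[3,4,1,5] (faults so far: 4)
  step 7: ref 1 -> HIT, frames=[3,4,1,5] (faults so far: 4)
  step 8: ref 1 -> HIT, frames=[3,4,1,5] (faults so far: 4)
  step 9: ref 1 -> HIT, frames=[3,4,1,5] (faults so far: 4)
  step 10: ref 1 -> HIT, frames=[3,4,1,5] (faults so far: 4)
  step 11: ref 6 -> FAULT, evict 1, frames=[3,4,6,5] (faults so far: 5)
  step 12: ref 6 -> HIT, frames=[3,4,6,5] (faults so far: 5)
  step 13: ref 3 -> HIT, frames=[3,4,6,5] (faults so far: 5)
  step 14: ref 3 -> HIT, frames=[3,4,6,5] (faults so far: 5)
  step 15: ref 3 -> HIT, frames=[3,4,6,5] (faults so far: 5)
  Optimal total faults: 5

Answer: 6 5 5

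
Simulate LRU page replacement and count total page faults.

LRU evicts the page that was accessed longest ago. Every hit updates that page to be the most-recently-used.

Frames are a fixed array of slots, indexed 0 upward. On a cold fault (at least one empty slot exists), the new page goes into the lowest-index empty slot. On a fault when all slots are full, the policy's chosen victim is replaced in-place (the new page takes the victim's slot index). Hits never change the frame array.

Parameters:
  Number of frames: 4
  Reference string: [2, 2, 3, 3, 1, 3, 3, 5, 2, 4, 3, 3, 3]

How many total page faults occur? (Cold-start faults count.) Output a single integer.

Step 0: ref 2 → FAULT, frames=[2,-,-,-]
Step 1: ref 2 → HIT, frames=[2,-,-,-]
Step 2: ref 3 → FAULT, frames=[2,3,-,-]
Step 3: ref 3 → HIT, frames=[2,3,-,-]
Step 4: ref 1 → FAULT, frames=[2,3,1,-]
Step 5: ref 3 → HIT, frames=[2,3,1,-]
Step 6: ref 3 → HIT, frames=[2,3,1,-]
Step 7: ref 5 → FAULT, frames=[2,3,1,5]
Step 8: ref 2 → HIT, frames=[2,3,1,5]
Step 9: ref 4 → FAULT (evict 1), frames=[2,3,4,5]
Step 10: ref 3 → HIT, frames=[2,3,4,5]
Step 11: ref 3 → HIT, frames=[2,3,4,5]
Step 12: ref 3 → HIT, frames=[2,3,4,5]
Total faults: 5

Answer: 5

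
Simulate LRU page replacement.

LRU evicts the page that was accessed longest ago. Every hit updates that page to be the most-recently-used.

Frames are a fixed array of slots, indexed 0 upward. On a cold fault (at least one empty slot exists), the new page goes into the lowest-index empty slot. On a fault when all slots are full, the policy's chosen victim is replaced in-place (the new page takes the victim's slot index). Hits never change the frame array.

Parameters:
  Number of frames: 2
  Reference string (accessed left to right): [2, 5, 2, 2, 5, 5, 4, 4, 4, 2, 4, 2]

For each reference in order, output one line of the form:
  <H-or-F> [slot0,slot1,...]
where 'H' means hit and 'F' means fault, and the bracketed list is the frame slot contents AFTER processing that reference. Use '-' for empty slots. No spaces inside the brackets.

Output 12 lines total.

F [2,-]
F [2,5]
H [2,5]
H [2,5]
H [2,5]
H [2,5]
F [4,5]
H [4,5]
H [4,5]
F [4,2]
H [4,2]
H [4,2]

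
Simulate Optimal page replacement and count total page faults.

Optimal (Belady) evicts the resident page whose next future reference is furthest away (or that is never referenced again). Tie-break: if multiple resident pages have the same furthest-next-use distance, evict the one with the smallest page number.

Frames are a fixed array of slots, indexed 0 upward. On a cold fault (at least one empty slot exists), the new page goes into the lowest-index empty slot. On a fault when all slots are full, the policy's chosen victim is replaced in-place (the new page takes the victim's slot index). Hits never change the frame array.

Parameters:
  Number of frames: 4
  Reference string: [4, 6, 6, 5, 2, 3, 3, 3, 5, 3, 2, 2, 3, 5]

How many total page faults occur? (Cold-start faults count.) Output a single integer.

Step 0: ref 4 → FAULT, frames=[4,-,-,-]
Step 1: ref 6 → FAULT, frames=[4,6,-,-]
Step 2: ref 6 → HIT, frames=[4,6,-,-]
Step 3: ref 5 → FAULT, frames=[4,6,5,-]
Step 4: ref 2 → FAULT, frames=[4,6,5,2]
Step 5: ref 3 → FAULT (evict 4), frames=[3,6,5,2]
Step 6: ref 3 → HIT, frames=[3,6,5,2]
Step 7: ref 3 → HIT, frames=[3,6,5,2]
Step 8: ref 5 → HIT, frames=[3,6,5,2]
Step 9: ref 3 → HIT, frames=[3,6,5,2]
Step 10: ref 2 → HIT, frames=[3,6,5,2]
Step 11: ref 2 → HIT, frames=[3,6,5,2]
Step 12: ref 3 → HIT, frames=[3,6,5,2]
Step 13: ref 5 → HIT, frames=[3,6,5,2]
Total faults: 5

Answer: 5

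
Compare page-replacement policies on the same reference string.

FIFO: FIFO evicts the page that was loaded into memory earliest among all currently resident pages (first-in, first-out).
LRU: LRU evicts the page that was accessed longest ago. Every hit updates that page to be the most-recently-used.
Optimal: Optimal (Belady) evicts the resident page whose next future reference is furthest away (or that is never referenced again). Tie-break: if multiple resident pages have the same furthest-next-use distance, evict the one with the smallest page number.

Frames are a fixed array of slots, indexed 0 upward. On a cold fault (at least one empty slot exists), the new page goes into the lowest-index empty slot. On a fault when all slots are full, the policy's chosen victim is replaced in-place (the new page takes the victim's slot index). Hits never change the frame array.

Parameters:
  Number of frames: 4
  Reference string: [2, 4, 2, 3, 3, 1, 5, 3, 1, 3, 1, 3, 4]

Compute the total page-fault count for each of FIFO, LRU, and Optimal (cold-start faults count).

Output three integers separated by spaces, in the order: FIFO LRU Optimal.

--- FIFO ---
  step 0: ref 2 -> FAULT, frames=[2,-,-,-] (faults so far: 1)
  step 1: ref 4 -> FAULT, frames=[2,4,-,-] (faults so far: 2)
  step 2: ref 2 -> HIT, frames=[2,4,-,-] (faults so far: 2)
  step 3: ref 3 -> FAULT, frames=[2,4,3,-] (faults so far: 3)
  step 4: ref 3 -> HIT, frames=[2,4,3,-] (faults so far: 3)
  step 5: ref 1 -> FAULT, frames=[2,4,3,1] (faults so far: 4)
  step 6: ref 5 -> FAULT, evict 2, frames=[5,4,3,1] (faults so far: 5)
  step 7: ref 3 -> HIT, frames=[5,4,3,1] (faults so far: 5)
  step 8: ref 1 -> HIT, frames=[5,4,3,1] (faults so far: 5)
  step 9: ref 3 -> HIT, frames=[5,4,3,1] (faults so far: 5)
  step 10: ref 1 -> HIT, frames=[5,4,3,1] (faults so far: 5)
  step 11: ref 3 -> HIT, frames=[5,4,3,1] (faults so far: 5)
  step 12: ref 4 -> HIT, frames=[5,4,3,1] (faults so far: 5)
  FIFO total faults: 5
--- LRU ---
  step 0: ref 2 -> FAULT, frames=[2,-,-,-] (faults so far: 1)
  step 1: ref 4 -> FAULT, frames=[2,4,-,-] (faults so far: 2)
  step 2: ref 2 -> HIT, frames=[2,4,-,-] (faults so far: 2)
  step 3: ref 3 -> FAULT, frames=[2,4,3,-] (faults so far: 3)
  step 4: ref 3 -> HIT, frames=[2,4,3,-] (faults so far: 3)
  step 5: ref 1 -> FAULT, frames=[2,4,3,1] (faults so far: 4)
  step 6: ref 5 -> FAULT, evict 4, frames=[2,5,3,1] (faults so far: 5)
  step 7: ref 3 -> HIT, frames=[2,5,3,1] (faults so far: 5)
  step 8: ref 1 -> HIT, frames=[2,5,3,1] (faults so far: 5)
  step 9: ref 3 -> HIT, frames=[2,5,3,1] (faults so far: 5)
  step 10: ref 1 -> HIT, frames=[2,5,3,1] (faults so far: 5)
  step 11: ref 3 -> HIT, frames=[2,5,3,1] (faults so far: 5)
  step 12: ref 4 -> FAULT, evict 2, frames=[4,5,3,1] (faults so far: 6)
  LRU total faults: 6
--- Optimal ---
  step 0: ref 2 -> FAULT, frames=[2,-,-,-] (faults so far: 1)
  step 1: ref 4 -> FAULT, frames=[2,4,-,-] (faults so far: 2)
  step 2: ref 2 -> HIT, frames=[2,4,-,-] (faults so far: 2)
  step 3: ref 3 -> FAULT, frames=[2,4,3,-] (faults so far: 3)
  step 4: ref 3 -> HIT, frames=[2,4,3,-] (faults so far: 3)
  step 5: ref 1 -> FAULT, frames=[2,4,3,1] (faults so far: 4)
  step 6: ref 5 -> FAULT, evict 2, frames=[5,4,3,1] (faults so far: 5)
  step 7: ref 3 -> HIT, frames=[5,4,3,1] (faults so far: 5)
  step 8: ref 1 -> HIT, frames=[5,4,3,1] (faults so far: 5)
  step 9: ref 3 -> HIT, frames=[5,4,3,1] (faults so far: 5)
  step 10: ref 1 -> HIT, frames=[5,4,3,1] (faults so far: 5)
  step 11: ref 3 -> HIT, frames=[5,4,3,1] (faults so far: 5)
  step 12: ref 4 -> HIT, frames=[5,4,3,1] (faults so far: 5)
  Optimal total faults: 5

Answer: 5 6 5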